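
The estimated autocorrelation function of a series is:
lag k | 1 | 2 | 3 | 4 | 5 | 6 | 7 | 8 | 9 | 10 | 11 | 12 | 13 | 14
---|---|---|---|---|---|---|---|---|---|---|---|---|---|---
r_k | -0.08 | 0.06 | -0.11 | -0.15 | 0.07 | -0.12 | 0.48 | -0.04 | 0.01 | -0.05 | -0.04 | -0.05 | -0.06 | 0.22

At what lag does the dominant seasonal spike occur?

7

The largest autocorrelation is r_7 = 0.48, with a weaker echo at lag 14 (0.22); the remaining lags stay at or below 0.07.
The dominant spike at lag 7 indicates a seasonal period of 7.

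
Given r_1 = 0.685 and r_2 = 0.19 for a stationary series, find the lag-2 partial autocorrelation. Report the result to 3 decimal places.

φ_{22} = (r_2 − r_1²) / (1 − r_1²)
r_1² = (0.685)² = 0.469225
Numerator = 0.19 − 0.4692 = -0.2792; denominator = 1 − 0.4692 = 0.5308
φ_{22} = -0.2792 / 0.5308 = -0.526

-0.526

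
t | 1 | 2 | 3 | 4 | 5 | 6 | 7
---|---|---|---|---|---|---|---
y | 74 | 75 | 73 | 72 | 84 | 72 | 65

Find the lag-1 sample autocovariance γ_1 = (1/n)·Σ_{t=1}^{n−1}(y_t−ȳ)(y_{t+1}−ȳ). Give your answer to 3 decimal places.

Mean ȳ = (74 + 75 + 73 + 72 + 84 + 72 + 65)/7 = 73.5714
Deviations: 0.4286, 1.4286, -0.5714, -1.5714, 10.4286, -1.5714, -8.5714
Σ_{t=1}^{6}(y_t−ȳ)(y_{t+1}−ȳ) = -18.6122
γ_1 = -18.6122 / 7 = -2.659

-2.659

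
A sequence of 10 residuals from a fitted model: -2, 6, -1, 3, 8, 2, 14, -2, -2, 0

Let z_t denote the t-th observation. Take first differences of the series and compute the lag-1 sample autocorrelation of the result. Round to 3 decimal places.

-0.600

First differences Δz: 8, -7, 4, 5, -6, 12, -16, 0, 2
Mean of differences = 0.2222
Numerator Σ(Δz_t−Δz̄)(Δz_{t+1}−Δz̄) = -356.2716
Denominator Σ(Δz_t−Δz̄)² = 593.5556
r_1(Δz) = -356.2716 / 593.5556 = -0.600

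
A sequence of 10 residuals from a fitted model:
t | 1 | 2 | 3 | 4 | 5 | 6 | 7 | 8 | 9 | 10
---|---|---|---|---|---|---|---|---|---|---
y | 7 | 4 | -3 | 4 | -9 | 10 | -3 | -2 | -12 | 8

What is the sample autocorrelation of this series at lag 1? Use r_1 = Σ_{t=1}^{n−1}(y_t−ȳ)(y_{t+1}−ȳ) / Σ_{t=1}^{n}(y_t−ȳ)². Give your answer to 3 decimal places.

-0.436

Mean ȳ = (7 + 4 − 3 + 4 − 9 + 10 − 3 − 2 − 12 + 8)/10 = 0.4000
Numerator Σ_{t=1}^{9}(y_t−ȳ)(y_{t+1}−ȳ) = -213.7600
Denominator Σ(y_t−ȳ)² = 490.4000
r_1 = -213.7600 / 490.4000 = -0.436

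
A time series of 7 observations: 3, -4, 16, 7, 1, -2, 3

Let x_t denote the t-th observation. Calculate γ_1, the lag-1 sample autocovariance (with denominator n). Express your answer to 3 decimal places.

-5.496

Mean x̄ = (3 − 4 + 16 + 7 + 1 − 2 + 3)/7 = 3.4286
Σ_{t=1}^{6}(x_t−x̄)(x_{t+1}−x̄) = -38.4694
γ_1 = -38.4694 / 7 = -5.496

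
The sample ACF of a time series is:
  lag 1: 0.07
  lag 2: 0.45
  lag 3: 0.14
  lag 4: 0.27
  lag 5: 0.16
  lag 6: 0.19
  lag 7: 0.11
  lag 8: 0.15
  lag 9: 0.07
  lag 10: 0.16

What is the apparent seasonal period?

The largest autocorrelation is r_2 = 0.45, with weaker echoes at lags 4 (0.27) and 6 (0.19); the remaining lags stay at or below 0.16.
The dominant spike at lag 2 indicates a seasonal period of 2.

2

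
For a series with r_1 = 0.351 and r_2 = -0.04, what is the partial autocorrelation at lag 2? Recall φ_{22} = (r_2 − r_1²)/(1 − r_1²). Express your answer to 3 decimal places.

φ_{22} = (r_2 − r_1²) / (1 − r_1²)
r_1² = (0.351)² = 0.123201
Numerator = -0.04 − 0.1232 = -0.1632; denominator = 1 − 0.1232 = 0.8768
φ_{22} = -0.1632 / 0.8768 = -0.186

-0.186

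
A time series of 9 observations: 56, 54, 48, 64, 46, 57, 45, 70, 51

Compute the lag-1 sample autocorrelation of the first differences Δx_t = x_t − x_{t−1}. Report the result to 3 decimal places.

First differences Δx: -2, -6, 16, -18, 11, -12, 25, -19
Mean of differences = -0.6250
Numerator Σ(Δx_t−Δx̄)(Δx_{t+1}−Δx̄) = -1467.3906
Denominator Σ(Δx_t−Δx̄)² = 1867.8750
r_1(Δx) = -1467.3906 / 1867.8750 = -0.786

-0.786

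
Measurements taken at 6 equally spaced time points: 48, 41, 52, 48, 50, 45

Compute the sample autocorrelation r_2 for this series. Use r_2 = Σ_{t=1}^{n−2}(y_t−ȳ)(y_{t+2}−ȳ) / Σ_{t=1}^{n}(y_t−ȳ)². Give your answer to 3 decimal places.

Mean ȳ = (48 + 41 + 52 + 48 + 50 + 45)/6 = 47.3333
Deviations from mean: 0.6667, -6.3333, 4.6667, 0.6667, 2.6667, -2.3333
Numerator Σ_{t=1}^{4}(y_t−ȳ)(y_{t+2}−ȳ) = 9.7778
Denominator Σ(y_t−ȳ)² = 75.3333
r_2 = 9.7778 / 75.3333 = 0.130

0.130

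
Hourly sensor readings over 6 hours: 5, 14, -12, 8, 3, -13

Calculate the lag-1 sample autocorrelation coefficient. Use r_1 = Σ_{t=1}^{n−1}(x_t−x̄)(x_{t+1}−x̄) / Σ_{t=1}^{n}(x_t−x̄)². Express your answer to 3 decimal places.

-0.366

Mean x̄ = (5 + 14 − 12 + 8 + 3 − 13)/6 = 0.8333
Deviations from mean: 4.1667, 13.1667, -12.8333, 7.1667, 2.1667, -13.8333
Σ(x_t−x̄)(x_{t+1}−x̄) = (54.8611) + (-168.9722) + (-91.9722) + (15.5278) + (-29.9722) = -220.5278
Denominator Σ(x_t−x̄)² = 602.8333
r_1 = -220.5278 / 602.8333 = -0.366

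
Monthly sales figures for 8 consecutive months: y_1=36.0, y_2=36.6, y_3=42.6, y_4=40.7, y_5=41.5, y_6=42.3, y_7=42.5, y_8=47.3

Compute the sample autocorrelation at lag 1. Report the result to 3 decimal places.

Mean ȳ = (36.0 + 36.6 + 42.6 + 40.7 + 41.5 + 42.3 + 42.5 + 47.3)/8 = 41.1875
Σ(y_t−ȳ)(y_{t+1}−ȳ) = (23.7977) + (-6.4798) + (-0.6886) + (-0.1523) + (0.3477) + (1.4602) + (8.0227) = 26.3073
Denominator Σ(y_t−ȳ)² = 90.6088
r_1 = 26.3073 / 90.6088 = 0.290

0.290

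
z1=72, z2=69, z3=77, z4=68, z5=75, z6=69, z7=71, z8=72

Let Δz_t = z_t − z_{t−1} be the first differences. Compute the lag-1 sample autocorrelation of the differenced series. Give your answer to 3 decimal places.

-0.865

First differences Δz: -3, 8, -9, 7, -6, 2, 1
Mean of differences = 0.0000
Numerator Σ(Δz_t−Δz̄)(Δz_{t+1}−Δz̄) = -211.0000
Denominator Σ(Δz_t−Δz̄)² = 244.0000
r_1(Δz) = -211.0000 / 244.0000 = -0.865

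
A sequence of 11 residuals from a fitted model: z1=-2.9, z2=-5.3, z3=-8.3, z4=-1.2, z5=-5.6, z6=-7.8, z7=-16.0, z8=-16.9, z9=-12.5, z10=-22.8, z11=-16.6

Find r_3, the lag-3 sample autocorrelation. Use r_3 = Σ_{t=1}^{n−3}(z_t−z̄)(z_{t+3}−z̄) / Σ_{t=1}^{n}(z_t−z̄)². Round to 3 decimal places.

Mean z̄ = (-2.9 − 5.3 − 8.3 − 1.2 − 5.6 − 7.8 − 16.0 − 16.9 − 12.5 − 22.8 − 16.6)/11 = -10.5364
Numerator Σ_{t=1}^{8}(z_t−z̄)(z_{t+3}−z̄) = 121.0579
Denominator Σ(z_t−z̄)² = 471.1255
r_3 = 121.0579 / 471.1255 = 0.257

0.257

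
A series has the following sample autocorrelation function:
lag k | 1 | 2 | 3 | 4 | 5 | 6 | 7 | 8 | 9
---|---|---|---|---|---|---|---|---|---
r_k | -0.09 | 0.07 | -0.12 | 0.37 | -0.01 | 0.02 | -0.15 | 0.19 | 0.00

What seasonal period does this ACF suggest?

4

The largest autocorrelation is r_4 = 0.37, with a weaker echo at lag 8 (0.19); the remaining lags stay at or below 0.07.
The dominant spike at lag 4 indicates a seasonal period of 4.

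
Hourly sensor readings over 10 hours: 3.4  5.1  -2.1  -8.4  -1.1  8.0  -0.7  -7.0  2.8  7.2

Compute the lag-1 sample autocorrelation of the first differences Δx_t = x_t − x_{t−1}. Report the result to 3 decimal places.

0.025

First differences Δx: 1.7, -7.2, -6.3, 7.3, 9.1, -8.7, -6.3, 9.8, 4.4
Mean of differences = 0.4222
Numerator Σ(Δx_t−Δx̄)(Δx_{t+1}−Δx̄) = 11.3728
Denominator Σ(Δx_t−Δx̄)² = 459.6956
r_1(Δx) = 11.3728 / 459.6956 = 0.025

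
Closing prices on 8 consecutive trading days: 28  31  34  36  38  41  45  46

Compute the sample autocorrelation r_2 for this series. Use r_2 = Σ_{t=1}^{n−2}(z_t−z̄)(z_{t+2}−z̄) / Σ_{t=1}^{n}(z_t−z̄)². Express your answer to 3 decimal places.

Mean z̄ = (28 + 31 + 34 + 36 + 38 + 41 + 45 + 46)/8 = 37.3750
Deviations from mean: -9.3750, -6.3750, -3.3750, -1.3750, 0.6250, 3.6250, 7.6250, 8.6250
Σ(z_t−z̄)(z_{t+2}−z̄) = (31.6406) + (8.7656) + (-2.1094) + (-4.9844) + (4.7656) + (31.2656) = 69.3438
Denominator Σ(z_t−z̄)² = 287.8750
r_2 = 69.3438 / 287.8750 = 0.241

0.241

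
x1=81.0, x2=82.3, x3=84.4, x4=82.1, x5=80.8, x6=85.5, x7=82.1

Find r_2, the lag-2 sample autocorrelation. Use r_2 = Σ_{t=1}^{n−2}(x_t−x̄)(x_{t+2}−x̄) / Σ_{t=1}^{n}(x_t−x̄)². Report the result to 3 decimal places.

Mean x̄ = (81.0 + 82.3 + 84.4 + 82.1 + 80.8 + 85.5 + 82.1)/7 = 82.6000
Deviations from mean: -1.6000, -0.3000, 1.8000, -0.5000, -1.8000, 2.9000, -0.5000
Σ(x_t−x̄)(x_{t+2}−x̄) = (-2.8800) + (0.1500) + (-3.2400) + (-1.4500) + (0.9000) = -6.5200
Denominator Σ(x_t−x̄)² = 18.0400
r_2 = -6.5200 / 18.0400 = -0.361

-0.361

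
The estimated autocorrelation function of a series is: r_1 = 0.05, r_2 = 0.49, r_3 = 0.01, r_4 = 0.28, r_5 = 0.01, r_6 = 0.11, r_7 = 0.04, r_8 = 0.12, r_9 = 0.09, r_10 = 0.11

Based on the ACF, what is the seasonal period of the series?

The largest autocorrelation is r_2 = 0.49, with a weaker echo at lag 4 (0.28); the remaining lags stay at or below 0.12.
The dominant spike at lag 2 indicates a seasonal period of 2.

2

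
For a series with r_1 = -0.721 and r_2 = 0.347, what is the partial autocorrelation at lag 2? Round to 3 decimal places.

-0.360

φ_{22} = (r_2 − r_1²) / (1 − r_1²)
r_1² = (-0.721)² = 0.519841
Numerator = 0.347 − 0.5198 = -0.1728; denominator = 1 − 0.5198 = 0.4802
φ_{22} = -0.1728 / 0.4802 = -0.360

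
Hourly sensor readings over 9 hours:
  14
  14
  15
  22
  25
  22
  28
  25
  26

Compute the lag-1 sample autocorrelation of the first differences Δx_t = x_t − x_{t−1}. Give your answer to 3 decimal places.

First differences Δx: 0, 1, 7, 3, -3, 6, -3, 1
Mean of differences = 1.5000
Numerator Σ(Δx_t−Δx̄)(Δx_{t+1}−Δx̄) = -38.7500
Denominator Σ(Δx_t−Δx̄)² = 96.0000
r_1(Δx) = -38.7500 / 96.0000 = -0.404

-0.404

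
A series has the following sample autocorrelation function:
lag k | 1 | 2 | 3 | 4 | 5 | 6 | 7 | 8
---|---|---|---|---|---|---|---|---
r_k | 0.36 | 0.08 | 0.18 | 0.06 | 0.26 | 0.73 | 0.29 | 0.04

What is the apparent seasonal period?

6

The largest autocorrelation is r_6 = 0.73; the remaining lags stay at or below 0.36. The elevated value at lag 1 (0.36), dropping to 0.08 at lag 2, reflects decaying short-term dependence rather than seasonality.
The dominant spike at lag 6 indicates a seasonal period of 6.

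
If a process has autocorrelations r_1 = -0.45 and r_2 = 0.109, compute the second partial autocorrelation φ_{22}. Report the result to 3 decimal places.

-0.117

φ_{22} = (r_2 − r_1²) / (1 − r_1²)
r_1² = (-0.45)² = 0.2025
Numerator = 0.109 − 0.2025 = -0.0935; denominator = 1 − 0.2025 = 0.7975
φ_{22} = -0.0935 / 0.7975 = -0.117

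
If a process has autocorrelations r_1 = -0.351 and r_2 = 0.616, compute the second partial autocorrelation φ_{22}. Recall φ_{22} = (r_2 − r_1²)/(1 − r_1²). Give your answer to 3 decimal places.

0.562

φ_{22} = (r_2 − r_1²) / (1 − r_1²)
r_1² = (-0.351)² = 0.123201
Numerator = 0.616 − 0.1232 = 0.4928; denominator = 1 − 0.1232 = 0.8768
φ_{22} = 0.4928 / 0.8768 = 0.562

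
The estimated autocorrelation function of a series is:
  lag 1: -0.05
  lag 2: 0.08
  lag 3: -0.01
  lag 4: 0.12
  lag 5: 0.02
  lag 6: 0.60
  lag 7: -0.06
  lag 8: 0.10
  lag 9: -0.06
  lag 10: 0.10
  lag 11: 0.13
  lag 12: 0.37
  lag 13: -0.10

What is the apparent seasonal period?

The largest autocorrelation is r_6 = 0.60, with a weaker echo at lag 12 (0.37); the remaining lags stay at or below 0.13.
The dominant spike at lag 6 indicates a seasonal period of 6.

6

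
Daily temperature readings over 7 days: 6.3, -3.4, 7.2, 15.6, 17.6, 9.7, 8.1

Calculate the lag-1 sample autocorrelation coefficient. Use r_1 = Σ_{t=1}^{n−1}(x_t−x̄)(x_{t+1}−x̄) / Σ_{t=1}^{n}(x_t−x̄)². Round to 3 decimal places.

0.377

Mean x̄ = (6.3 − 3.4 + 7.2 + 15.6 + 17.6 + 9.7 + 8.1)/7 = 8.7286
Numerator Σ_{t=1}^{6}(x_t−x̄)(x_{t+1}−x̄) = 106.4578
Denominator Σ(x_t−x̄)² = 282.5943
r_1 = 106.4578 / 282.5943 = 0.377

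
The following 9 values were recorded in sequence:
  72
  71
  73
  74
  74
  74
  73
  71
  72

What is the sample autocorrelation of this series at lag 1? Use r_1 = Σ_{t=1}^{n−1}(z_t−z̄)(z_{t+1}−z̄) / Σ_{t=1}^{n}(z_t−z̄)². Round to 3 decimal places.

0.463

Mean z̄ = (72 + 71 + 73 + 74 + 74 + 74 + 73 + 71 + 72)/9 = 72.6667
Numerator Σ_{t=1}^{8}(z_t−z̄)(z_{t+1}−z̄) = 5.5556
Denominator Σ(z_t−z̄)² = 12.0000
r_1 = 5.5556 / 12.0000 = 0.463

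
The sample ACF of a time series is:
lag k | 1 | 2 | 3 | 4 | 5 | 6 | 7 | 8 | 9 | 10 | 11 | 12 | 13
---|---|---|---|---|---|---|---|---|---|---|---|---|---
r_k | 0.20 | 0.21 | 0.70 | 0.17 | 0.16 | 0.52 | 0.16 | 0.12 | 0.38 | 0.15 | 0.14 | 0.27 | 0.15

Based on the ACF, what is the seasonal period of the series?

3

The largest autocorrelation is r_3 = 0.70, with weaker echoes at lags 6 (0.52), 9 (0.38) and 12 (0.27); the remaining lags stay at or below 0.21.
The dominant spike at lag 3 indicates a seasonal period of 3.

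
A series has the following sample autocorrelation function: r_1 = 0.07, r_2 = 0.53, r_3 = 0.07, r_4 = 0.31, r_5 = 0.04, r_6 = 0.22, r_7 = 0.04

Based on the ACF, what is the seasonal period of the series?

2

The largest autocorrelation is r_2 = 0.53, with weaker echoes at lags 4 (0.31) and 6 (0.22); the remaining lags stay at or below 0.07.
The dominant spike at lag 2 indicates a seasonal period of 2.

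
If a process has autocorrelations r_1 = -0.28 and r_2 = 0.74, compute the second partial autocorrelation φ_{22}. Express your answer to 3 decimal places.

φ_{22} = (r_2 − r_1²) / (1 − r_1²)
r_1² = (-0.28)² = 0.0784
Numerator = 0.74 − 0.0784 = 0.6616; denominator = 1 − 0.0784 = 0.9216
φ_{22} = 0.6616 / 0.9216 = 0.718

0.718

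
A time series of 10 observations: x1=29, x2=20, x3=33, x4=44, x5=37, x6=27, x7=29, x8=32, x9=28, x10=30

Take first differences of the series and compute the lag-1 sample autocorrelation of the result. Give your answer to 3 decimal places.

-0.029

First differences Δx: -9, 13, 11, -7, -10, 2, 3, -4, 2
Mean of differences = 0.1111
Numerator Σ(Δx_t−Δx̄)(Δx_{t+1}−Δx̄) = -15.9012
Denominator Σ(Δx_t−Δx̄)² = 552.8889
r_1(Δx) = -15.9012 / 552.8889 = -0.029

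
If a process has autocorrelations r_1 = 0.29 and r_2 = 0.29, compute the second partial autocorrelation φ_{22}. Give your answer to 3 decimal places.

0.225

φ_{22} = (r_2 − r_1²) / (1 − r_1²)
r_1² = (0.29)² = 0.0841
Numerator = 0.29 − 0.0841 = 0.2059; denominator = 1 − 0.0841 = 0.9159
φ_{22} = 0.2059 / 0.9159 = 0.225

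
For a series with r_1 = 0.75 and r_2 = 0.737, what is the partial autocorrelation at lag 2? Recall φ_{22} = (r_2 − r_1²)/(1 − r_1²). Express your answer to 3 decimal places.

φ_{22} = (r_2 − r_1²) / (1 − r_1²)
r_1² = (0.75)² = 0.5625
Numerator = 0.737 − 0.5625 = 0.1745; denominator = 1 − 0.5625 = 0.4375
φ_{22} = 0.1745 / 0.4375 = 0.399

0.399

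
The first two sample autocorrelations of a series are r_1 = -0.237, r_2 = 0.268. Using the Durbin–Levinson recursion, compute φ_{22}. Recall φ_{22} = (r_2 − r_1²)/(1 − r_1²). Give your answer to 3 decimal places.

φ_{22} = (r_2 − r_1²) / (1 − r_1²)
r_1² = (-0.237)² = 0.056169
Numerator = 0.268 − 0.0562 = 0.2118; denominator = 1 − 0.0562 = 0.9438
φ_{22} = 0.2118 / 0.9438 = 0.224

0.224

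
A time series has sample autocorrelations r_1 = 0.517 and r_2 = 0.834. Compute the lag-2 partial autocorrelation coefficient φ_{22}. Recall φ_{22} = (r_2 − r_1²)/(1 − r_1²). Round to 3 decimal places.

φ_{22} = (r_2 − r_1²) / (1 − r_1²)
r_1² = (0.517)² = 0.267289
Numerator = 0.834 − 0.2673 = 0.5667; denominator = 1 − 0.2673 = 0.7327
φ_{22} = 0.5667 / 0.7327 = 0.773

0.773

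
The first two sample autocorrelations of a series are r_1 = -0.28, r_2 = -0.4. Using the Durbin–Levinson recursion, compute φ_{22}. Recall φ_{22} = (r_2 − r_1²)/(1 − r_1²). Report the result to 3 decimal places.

φ_{22} = (r_2 − r_1²) / (1 − r_1²)
r_1² = (-0.28)² = 0.0784
Numerator = -0.4 − 0.0784 = -0.4784; denominator = 1 − 0.0784 = 0.9216
φ_{22} = -0.4784 / 0.9216 = -0.519

-0.519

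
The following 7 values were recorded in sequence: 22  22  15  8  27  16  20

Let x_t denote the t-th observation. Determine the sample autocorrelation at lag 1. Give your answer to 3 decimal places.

-0.339

Mean x̄ = (22 + 22 + 15 + 8 + 27 + 16 + 20)/7 = 18.5714
Deviations from mean: 3.4286, 3.4286, -3.5714, -10.5714, 8.4286, -2.5714, 1.4286
Numerator Σ_{t=1}^{6}(x_t−x̄)(x_{t+1}−x̄) = -77.1837
Denominator Σ(x_t−x̄)² = 227.7143
r_1 = -77.1837 / 227.7143 = -0.339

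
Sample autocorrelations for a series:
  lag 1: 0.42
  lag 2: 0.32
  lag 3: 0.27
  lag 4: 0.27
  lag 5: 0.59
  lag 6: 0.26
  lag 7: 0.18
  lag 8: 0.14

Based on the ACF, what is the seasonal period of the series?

5

The largest autocorrelation is r_5 = 0.59; the remaining lags stay at or below 0.42. The elevated value at lag 1 (0.42), dropping to 0.32 at lag 2, reflects decaying short-term dependence rather than seasonality.
The dominant spike at lag 5 indicates a seasonal period of 5.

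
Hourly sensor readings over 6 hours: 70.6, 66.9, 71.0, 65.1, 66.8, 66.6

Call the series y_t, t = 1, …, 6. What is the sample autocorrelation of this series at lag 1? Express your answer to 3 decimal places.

-0.353

Mean ȳ = (70.6 + 66.9 + 71.0 + 65.1 + 66.8 + 66.6)/6 = 67.8333
Deviations from mean: 2.7667, -0.9333, 3.1667, -2.7333, -1.0333, -1.2333
Σ(y_t−ȳ)(y_{t+1}−ȳ) = (-2.5822) + (-2.9556) + (-8.6556) + (2.8244) + (1.2744) = -10.0944
Denominator Σ(y_t−ȳ)² = 28.6133
r_1 = -10.0944 / 28.6133 = -0.353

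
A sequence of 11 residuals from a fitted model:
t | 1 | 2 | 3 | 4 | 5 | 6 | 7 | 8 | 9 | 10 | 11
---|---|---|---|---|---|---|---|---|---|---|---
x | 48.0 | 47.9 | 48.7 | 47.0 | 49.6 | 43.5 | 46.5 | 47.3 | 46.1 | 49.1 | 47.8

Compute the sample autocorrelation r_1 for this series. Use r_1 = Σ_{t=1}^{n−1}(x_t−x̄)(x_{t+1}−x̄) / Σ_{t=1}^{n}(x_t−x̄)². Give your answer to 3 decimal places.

Mean x̄ = (48.0 + 47.9 + 48.7 + 47.0 + 49.6 + 43.5 + 46.5 + 47.3 + 46.1 + 49.1 + 47.8)/11 = 47.4091
Numerator Σ_{t=1}^{10}(x_t−x̄)(x_{t+1}−x̄) = -6.8219
Denominator Σ(x_t−x̄)² = 28.0691
r_1 = -6.8219 / 28.0691 = -0.243

-0.243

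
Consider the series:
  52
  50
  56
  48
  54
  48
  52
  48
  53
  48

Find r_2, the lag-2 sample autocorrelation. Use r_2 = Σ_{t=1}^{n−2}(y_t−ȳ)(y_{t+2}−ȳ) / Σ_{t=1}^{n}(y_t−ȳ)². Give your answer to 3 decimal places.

Mean ȳ = (52 + 50 + 56 + 48 + 54 + 48 + 52 + 48 + 53 + 48)/10 = 50.9000
Numerator Σ_{t=1}^{8}(y_t−ȳ)(y_{t+2}−ȳ) = 54.9800
Denominator Σ(y_t−ȳ)² = 76.9000
r_2 = 54.9800 / 76.9000 = 0.715

0.715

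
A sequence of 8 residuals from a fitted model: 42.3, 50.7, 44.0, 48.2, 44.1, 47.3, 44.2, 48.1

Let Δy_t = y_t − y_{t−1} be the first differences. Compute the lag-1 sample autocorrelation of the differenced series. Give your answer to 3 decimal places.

-0.733

First differences Δy: 8.4, -6.7, 4.2, -4.1, 3.2, -3.1, 3.9
Mean of differences = 0.8286
Numerator Σ(Δy_t−Δȳ)(Δy_{t+1}−Δȳ) = -132.0708
Denominator Σ(Δy_t−Δȳ)² = 180.1543
r_1(Δy) = -132.0708 / 180.1543 = -0.733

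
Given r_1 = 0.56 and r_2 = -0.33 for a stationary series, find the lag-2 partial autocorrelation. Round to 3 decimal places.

φ_{22} = (r_2 − r_1²) / (1 − r_1²)
r_1² = (0.56)² = 0.3136
Numerator = -0.33 − 0.3136 = -0.6436; denominator = 1 − 0.3136 = 0.6864
φ_{22} = -0.6436 / 0.6864 = -0.938

-0.938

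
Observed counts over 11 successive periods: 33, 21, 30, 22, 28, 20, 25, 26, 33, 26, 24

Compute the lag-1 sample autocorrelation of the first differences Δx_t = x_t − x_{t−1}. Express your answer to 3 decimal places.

-0.659

First differences Δx: -12, 9, -8, 6, -8, 5, 1, 7, -7, -2
Mean of differences = -0.9000
Numerator Σ(Δx_t−Δx̄)(Δx_{t+1}−Δx̄) = -335.3100
Denominator Σ(Δx_t−Δx̄)² = 508.9000
r_1(Δx) = -335.3100 / 508.9000 = -0.659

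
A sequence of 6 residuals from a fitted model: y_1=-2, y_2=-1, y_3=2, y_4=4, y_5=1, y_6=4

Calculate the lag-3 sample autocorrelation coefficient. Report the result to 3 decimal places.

Mean ȳ = (-2 − 1 + 2 + 4 + 1 + 4)/6 = 1.3333
Deviations from mean: -3.3333, -2.3333, 0.6667, 2.6667, -0.3333, 2.6667
Σ(y_t−ȳ)(y_{t+3}−ȳ) = (-8.8889) + (0.7778) + (1.7778) = -6.3333
Denominator Σ(y_t−ȳ)² = 31.3333
r_3 = -6.3333 / 31.3333 = -0.202

-0.202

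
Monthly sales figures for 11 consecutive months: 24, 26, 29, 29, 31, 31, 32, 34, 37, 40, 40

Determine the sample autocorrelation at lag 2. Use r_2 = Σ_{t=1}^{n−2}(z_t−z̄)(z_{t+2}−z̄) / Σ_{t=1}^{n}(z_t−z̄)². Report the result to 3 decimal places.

Mean z̄ = (24 + 26 + 29 + 29 + 31 + 31 + 32 + 34 + 37 + 40 + 40)/11 = 32.0909
Numerator Σ_{t=1}^{9}(z_t−z̄)(z_{t+2}−z̄) = 102.0744
Denominator Σ(z_t−z̄)² = 276.9091
r_2 = 102.0744 / 276.9091 = 0.369

0.369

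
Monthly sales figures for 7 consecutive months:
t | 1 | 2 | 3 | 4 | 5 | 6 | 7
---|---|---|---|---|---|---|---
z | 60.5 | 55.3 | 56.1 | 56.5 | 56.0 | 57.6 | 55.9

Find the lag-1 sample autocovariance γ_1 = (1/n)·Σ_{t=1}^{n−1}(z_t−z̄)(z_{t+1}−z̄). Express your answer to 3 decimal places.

Mean z̄ = (60.5 + 55.3 + 56.1 + 56.5 + 56.0 + 57.6 + 55.9)/7 = 56.8429
Σ_{t=1}^{6}(z_t−z̄)(z_{t+1}−z̄) = -5.3047
γ_1 = -5.3047 / 7 = -0.758

-0.758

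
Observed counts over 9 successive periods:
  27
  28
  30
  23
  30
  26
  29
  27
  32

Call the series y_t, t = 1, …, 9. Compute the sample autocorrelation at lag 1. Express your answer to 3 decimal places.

-0.554

Mean ȳ = (27 + 28 + 30 + 23 + 30 + 26 + 29 + 27 + 32)/9 = 28.0000
Numerator Σ_{t=1}^{8}(y_t−ȳ)(y_{t+1}−ȳ) = -31.0000
Denominator Σ(y_t−ȳ)² = 56.0000
r_1 = -31.0000 / 56.0000 = -0.554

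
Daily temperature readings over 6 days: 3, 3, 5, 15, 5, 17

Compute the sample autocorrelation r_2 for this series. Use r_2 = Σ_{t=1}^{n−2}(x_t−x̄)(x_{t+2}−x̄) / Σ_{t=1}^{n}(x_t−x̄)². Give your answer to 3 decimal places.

Mean x̄ = (3 + 3 + 5 + 15 + 5 + 17)/6 = 8.0000
Deviations from mean: -5.0000, -5.0000, -3.0000, 7.0000, -3.0000, 9.0000
Σ(x_t−x̄)(x_{t+2}−x̄) = (15.0000) + (-35.0000) + (9.0000) + (63.0000) = 52.0000
Denominator Σ(x_t−x̄)² = 198.0000
r_2 = 52.0000 / 198.0000 = 0.263

0.263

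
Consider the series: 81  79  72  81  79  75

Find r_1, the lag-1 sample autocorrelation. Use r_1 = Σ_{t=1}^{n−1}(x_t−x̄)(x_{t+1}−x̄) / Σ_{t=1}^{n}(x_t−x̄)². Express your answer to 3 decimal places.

-0.327

Mean x̄ = (81 + 79 + 72 + 81 + 79 + 75)/6 = 77.8333
Σ(x_t−x̄)(x_{t+1}−x̄) = (3.6944) + (-6.8056) + (-18.4722) + (3.6944) + (-3.3056) = -21.1944
Denominator Σ(x_t−x̄)² = 64.8333
r_1 = -21.1944 / 64.8333 = -0.327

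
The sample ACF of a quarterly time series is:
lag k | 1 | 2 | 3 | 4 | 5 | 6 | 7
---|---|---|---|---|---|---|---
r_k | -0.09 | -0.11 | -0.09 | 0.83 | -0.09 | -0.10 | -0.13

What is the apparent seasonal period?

The largest autocorrelation is r_4 = 0.83; the remaining lags stay at or below -0.09.
The dominant spike at lag 4 indicates a seasonal period of 4.

4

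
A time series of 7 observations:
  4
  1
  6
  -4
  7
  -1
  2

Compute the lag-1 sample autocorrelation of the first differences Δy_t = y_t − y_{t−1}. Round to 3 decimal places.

First differences Δy: -3, 5, -10, 11, -8, 3
Mean of differences = -0.3333
Numerator Σ(Δy_t−Δȳ)(Δy_{t+1}−Δȳ) = -287.7778
Denominator Σ(Δy_t−Δȳ)² = 327.3333
r_1(Δy) = -287.7778 / 327.3333 = -0.879

-0.879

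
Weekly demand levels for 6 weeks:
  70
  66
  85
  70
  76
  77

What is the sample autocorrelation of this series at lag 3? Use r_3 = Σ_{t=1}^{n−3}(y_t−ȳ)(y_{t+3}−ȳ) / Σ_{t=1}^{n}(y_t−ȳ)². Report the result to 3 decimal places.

0.143

Mean ȳ = (70 + 66 + 85 + 70 + 76 + 77)/6 = 74.0000
Deviations from mean: -4.0000, -8.0000, 11.0000, -4.0000, 2.0000, 3.0000
Numerator Σ_{t=1}^{3}(y_t−ȳ)(y_{t+3}−ȳ) = 33.0000
Denominator Σ(y_t−ȳ)² = 230.0000
r_3 = 33.0000 / 230.0000 = 0.143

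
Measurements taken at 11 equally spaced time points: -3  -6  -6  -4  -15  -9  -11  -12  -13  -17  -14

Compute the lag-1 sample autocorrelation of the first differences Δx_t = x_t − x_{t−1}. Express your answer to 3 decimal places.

-0.626

First differences Δx: -3, 0, 2, -11, 6, -2, -1, -1, -4, 3
Mean of differences = -1.1000
Numerator Σ(Δx_t−Δx̄)(Δx_{t+1}−Δx̄) = -118.3100
Denominator Σ(Δx_t−Δx̄)² = 188.9000
r_1(Δx) = -118.3100 / 188.9000 = -0.626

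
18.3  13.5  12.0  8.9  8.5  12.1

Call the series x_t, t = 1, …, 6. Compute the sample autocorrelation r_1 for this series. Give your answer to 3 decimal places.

0.331

Mean x̄ = (18.3 + 13.5 + 12.0 + 8.9 + 8.5 + 12.1)/6 = 12.2167
Deviations from mean: 6.0833, 1.2833, -0.2167, -3.3167, -3.7167, -0.1167
Σ(x_t−x̄)(x_{t+1}−x̄) = (7.8069) + (-0.2781) + (0.7186) + (12.3269) + (0.4336) = 21.0081
Denominator Σ(x_t−x̄)² = 63.5283
r_1 = 21.0081 / 63.5283 = 0.331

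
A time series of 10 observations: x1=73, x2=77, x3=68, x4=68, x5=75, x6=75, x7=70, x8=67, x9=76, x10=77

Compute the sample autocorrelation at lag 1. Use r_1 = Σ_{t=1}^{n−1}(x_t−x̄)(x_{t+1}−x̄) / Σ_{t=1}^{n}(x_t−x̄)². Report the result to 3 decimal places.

Mean x̄ = (73 + 77 + 68 + 68 + 75 + 75 + 70 + 67 + 76 + 77)/10 = 72.6000
Numerator Σ_{t=1}^{9}(x_t−x̄)(x_{t+1}−x̄) = 1.6400
Denominator Σ(x_t−x̄)² = 142.4000
r_1 = 1.6400 / 142.4000 = 0.012

0.012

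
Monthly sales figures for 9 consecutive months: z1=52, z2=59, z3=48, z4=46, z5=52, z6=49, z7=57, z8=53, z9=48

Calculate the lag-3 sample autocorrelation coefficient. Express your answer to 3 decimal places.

-0.071

Mean z̄ = (52 + 59 + 48 + 46 + 52 + 49 + 57 + 53 + 48)/9 = 51.5556
Σ(z_t−z̄)(z_{t+3}−z̄) = (-2.4691) + (3.3086) + (9.0864) + (-30.2469) + (0.6420) + (9.0864) = -10.5926
Denominator Σ(z_t−z̄)² = 150.2222
r_3 = -10.5926 / 150.2222 = -0.071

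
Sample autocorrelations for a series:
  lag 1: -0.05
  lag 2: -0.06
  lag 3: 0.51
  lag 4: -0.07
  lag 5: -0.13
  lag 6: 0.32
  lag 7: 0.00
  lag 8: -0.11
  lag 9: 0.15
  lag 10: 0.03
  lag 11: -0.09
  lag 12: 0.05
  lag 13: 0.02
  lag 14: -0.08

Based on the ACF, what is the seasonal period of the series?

3

The largest autocorrelation is r_3 = 0.51, with weaker echoes at lags 6 (0.32) and 9 (0.15); the remaining lags stay at or below 0.05.
The dominant spike at lag 3 indicates a seasonal period of 3.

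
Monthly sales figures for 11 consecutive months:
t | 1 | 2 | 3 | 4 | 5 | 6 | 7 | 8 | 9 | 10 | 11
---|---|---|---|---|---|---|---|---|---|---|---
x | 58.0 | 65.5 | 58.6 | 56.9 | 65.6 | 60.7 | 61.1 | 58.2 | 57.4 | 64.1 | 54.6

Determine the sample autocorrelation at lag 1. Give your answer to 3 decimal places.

-0.428

Mean x̄ = (58.0 + 65.5 + 58.6 + 56.9 + 65.6 + 60.7 + 61.1 + 58.2 + 57.4 + 64.1 + 54.6)/11 = 60.0636
Numerator Σ_{t=1}^{10}(x_t−x̄)(x_{t+1}−x̄) = -57.6495
Denominator Σ(x_t−x̄)² = 134.8055
r_1 = -57.6495 / 134.8055 = -0.428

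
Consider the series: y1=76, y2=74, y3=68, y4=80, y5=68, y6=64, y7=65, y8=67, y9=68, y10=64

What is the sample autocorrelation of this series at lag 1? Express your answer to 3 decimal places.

Mean ȳ = (76 + 74 + 68 + 80 + 68 + 64 + 65 + 67 + 68 + 64)/10 = 69.4000
Numerator Σ_{t=1}^{9}(y_t−ȳ)(y_{t+1}−ȳ) = 47.0400
Denominator Σ(y_t−ȳ)² = 266.4000
r_1 = 47.0400 / 266.4000 = 0.177

0.177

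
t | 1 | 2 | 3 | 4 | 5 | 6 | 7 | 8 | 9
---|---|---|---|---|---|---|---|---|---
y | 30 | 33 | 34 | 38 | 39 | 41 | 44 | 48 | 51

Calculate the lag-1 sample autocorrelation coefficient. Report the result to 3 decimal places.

0.634

Mean ȳ = (30 + 33 + 34 + 38 + 39 + 41 + 44 + 48 + 51)/9 = 39.7778
Numerator Σ_{t=1}^{8}(y_t−ȳ)(y_{t+1}−ȳ) = 248.2840
Denominator Σ(y_t−ȳ)² = 391.5556
r_1 = 248.2840 / 391.5556 = 0.634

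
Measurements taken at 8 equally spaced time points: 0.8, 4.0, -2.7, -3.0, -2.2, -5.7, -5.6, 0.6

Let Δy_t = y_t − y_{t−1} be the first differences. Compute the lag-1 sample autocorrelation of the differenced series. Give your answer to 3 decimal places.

First differences Δy: 3.2, -6.7, -0.3, 0.8, -3.5, 0.1, 6.2
Mean of differences = -0.0286
Numerator Σ(Δy_t−Δȳ)(Δy_{t+1}−Δȳ) = -22.4751
Denominator Σ(Δy_t−Δȳ)² = 106.5543
r_1(Δy) = -22.4751 / 106.5543 = -0.211

-0.211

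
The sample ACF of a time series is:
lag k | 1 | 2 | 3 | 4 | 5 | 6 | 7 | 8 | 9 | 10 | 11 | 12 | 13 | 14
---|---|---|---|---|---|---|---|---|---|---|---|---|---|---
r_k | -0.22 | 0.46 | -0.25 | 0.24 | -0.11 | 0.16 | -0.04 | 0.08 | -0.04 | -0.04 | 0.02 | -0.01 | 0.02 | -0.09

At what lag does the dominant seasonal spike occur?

The largest autocorrelation is r_2 = 0.46, with weaker echoes at lags 4 (0.24) and 6 (0.16); the remaining lags stay at or below 0.08.
The dominant spike at lag 2 indicates a seasonal period of 2.

2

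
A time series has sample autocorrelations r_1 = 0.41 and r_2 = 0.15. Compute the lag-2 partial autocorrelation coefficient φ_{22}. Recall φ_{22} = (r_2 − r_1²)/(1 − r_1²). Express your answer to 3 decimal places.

φ_{22} = (r_2 − r_1²) / (1 − r_1²)
r_1² = (0.41)² = 0.1681
Numerator = 0.15 − 0.1681 = -0.0181; denominator = 1 − 0.1681 = 0.8319
φ_{22} = -0.0181 / 0.8319 = -0.022

-0.022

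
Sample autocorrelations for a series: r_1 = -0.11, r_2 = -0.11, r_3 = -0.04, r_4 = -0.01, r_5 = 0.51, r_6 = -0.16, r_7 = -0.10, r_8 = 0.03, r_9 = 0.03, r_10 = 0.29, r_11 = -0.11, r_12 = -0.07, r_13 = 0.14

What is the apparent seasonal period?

The largest autocorrelation is r_5 = 0.51, with a weaker echo at lag 10 (0.29); the remaining lags stay at or below 0.14.
The dominant spike at lag 5 indicates a seasonal period of 5.

5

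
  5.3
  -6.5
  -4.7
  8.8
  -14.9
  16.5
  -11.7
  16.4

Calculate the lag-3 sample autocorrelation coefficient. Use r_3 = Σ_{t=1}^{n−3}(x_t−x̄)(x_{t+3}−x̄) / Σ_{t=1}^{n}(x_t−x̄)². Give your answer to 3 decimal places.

-0.263

Mean x̄ = (5.3 − 6.5 − 4.7 + 8.8 − 14.9 + 16.5 − 11.7 + 16.4)/8 = 1.1500
Deviations from mean: 4.1500, -7.6500, -5.8500, 7.6500, -16.0500, 15.3500, -12.8500, 15.2500
Σ(x_t−x̄)(x_{t+3}−x̄) = (31.7475) + (122.7825) + (-89.7975) + (-98.3025) + (-244.7625) = -278.3325
Denominator Σ(x_t−x̄)² = 1059.4000
r_3 = -278.3325 / 1059.4000 = -0.263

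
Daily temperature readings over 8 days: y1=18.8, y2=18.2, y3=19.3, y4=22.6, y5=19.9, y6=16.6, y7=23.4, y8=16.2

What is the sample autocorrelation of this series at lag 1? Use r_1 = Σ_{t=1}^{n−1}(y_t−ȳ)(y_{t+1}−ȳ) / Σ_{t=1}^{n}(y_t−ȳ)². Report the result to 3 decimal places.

Mean ȳ = (18.8 + 18.2 + 19.3 + 22.6 + 19.9 + 16.6 + 23.4 + 16.2)/8 = 19.3750
Σ(y_t−ȳ)(y_{t+1}−ȳ) = (0.6756) + (0.0881) + (-0.2419) + (1.6931) + (-1.4569) + (-11.1694) + (-12.7794) = -23.1906
Denominator Σ(y_t−ȳ)² = 46.3750
r_1 = -23.1906 / 46.3750 = -0.500

-0.500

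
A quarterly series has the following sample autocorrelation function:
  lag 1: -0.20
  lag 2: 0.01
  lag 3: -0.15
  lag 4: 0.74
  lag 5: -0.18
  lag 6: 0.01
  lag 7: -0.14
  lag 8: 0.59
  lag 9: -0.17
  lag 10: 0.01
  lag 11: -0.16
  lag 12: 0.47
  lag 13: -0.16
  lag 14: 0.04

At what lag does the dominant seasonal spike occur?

The largest autocorrelation is r_4 = 0.74, with weaker echoes at lags 8 (0.59) and 12 (0.47); the remaining lags stay at or below 0.04.
The dominant spike at lag 4 indicates a seasonal period of 4.

4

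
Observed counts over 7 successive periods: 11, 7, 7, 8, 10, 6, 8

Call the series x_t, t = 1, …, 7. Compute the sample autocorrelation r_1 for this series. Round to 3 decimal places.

-0.304

Mean x̄ = (11 + 7 + 7 + 8 + 10 + 6 + 8)/7 = 8.1429
Deviations from mean: 2.8571, -1.1429, -1.1429, -0.1429, 1.8571, -2.1429, -0.1429
Σ(x_t−x̄)(x_{t+1}−x̄) = (-3.2653) + (1.3061) + (0.1633) + (-0.2653) + (-3.9796) + (0.3061) = -5.7347
Denominator Σ(x_t−x̄)² = 18.8571
r_1 = -5.7347 / 18.8571 = -0.304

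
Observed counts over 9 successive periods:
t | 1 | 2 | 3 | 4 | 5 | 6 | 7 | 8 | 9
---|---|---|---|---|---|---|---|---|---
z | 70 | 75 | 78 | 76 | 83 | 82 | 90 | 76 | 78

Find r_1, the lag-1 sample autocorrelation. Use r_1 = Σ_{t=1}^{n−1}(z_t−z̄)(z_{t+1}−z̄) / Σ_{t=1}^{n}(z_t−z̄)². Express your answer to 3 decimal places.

Mean z̄ = (70 + 75 + 78 + 76 + 83 + 82 + 90 + 76 + 78)/9 = 78.6667
Numerator Σ_{t=1}^{8}(z_t−z̄)(z_{t+1}−z̄) = 48.2222
Denominator Σ(z_t−z̄)² = 262.0000
r_1 = 48.2222 / 262.0000 = 0.184

0.184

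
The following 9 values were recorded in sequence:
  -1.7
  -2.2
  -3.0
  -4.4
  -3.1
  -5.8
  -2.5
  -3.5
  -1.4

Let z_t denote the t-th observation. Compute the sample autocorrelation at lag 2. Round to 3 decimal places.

0.309

Mean z̄ = (-1.7 − 2.2 − 3.0 − 4.4 − 3.1 − 5.8 − 2.5 − 3.5 − 1.4)/9 = -3.0667
Numerator Σ_{t=1}^{7}(z_t−z̄)(z_{t+2}−z̄) = 4.6878
Denominator Σ(z_t−z̄)² = 15.1600
r_2 = 4.6878 / 15.1600 = 0.309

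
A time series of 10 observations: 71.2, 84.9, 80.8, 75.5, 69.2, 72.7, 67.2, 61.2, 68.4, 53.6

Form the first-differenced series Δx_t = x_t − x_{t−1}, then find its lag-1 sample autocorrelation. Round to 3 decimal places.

-0.332

First differences Δx: 13.7, -4.1, -5.3, -6.3, 3.5, -5.5, -6.0, 7.2, -14.8
Mean of differences = -1.9556
Numerator Σ(Δx_t−Δx̄)(Δx_{t+1}−Δx̄) = -195.2009
Denominator Σ(Δx_t−Δx̄)² = 587.2422
r_1(Δx) = -195.2009 / 587.2422 = -0.332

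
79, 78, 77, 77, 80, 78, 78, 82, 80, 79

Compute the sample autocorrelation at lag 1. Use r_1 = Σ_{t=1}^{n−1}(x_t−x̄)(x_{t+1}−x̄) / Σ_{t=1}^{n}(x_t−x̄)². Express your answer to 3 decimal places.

0.165

Mean x̄ = (79 + 78 + 77 + 77 + 80 + 78 + 78 + 82 + 80 + 79)/10 = 78.8000
Numerator Σ_{t=1}^{9}(x_t−x̄)(x_{t+1}−x̄) = 3.5600
Denominator Σ(x_t−x̄)² = 21.6000
r_1 = 3.5600 / 21.6000 = 0.165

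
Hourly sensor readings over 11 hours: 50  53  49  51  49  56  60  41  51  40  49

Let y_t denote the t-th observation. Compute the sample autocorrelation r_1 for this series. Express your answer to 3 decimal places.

-0.151

Mean ȳ = (50 + 53 + 49 + 51 + 49 + 56 + 60 + 41 + 51 + 40 + 49)/11 = 49.9091
Numerator Σ_{t=1}^{10}(y_t−ȳ)(y_{t+1}−ȳ) = -50.0083
Denominator Σ(y_t−ȳ)² = 330.9091
r_1 = -50.0083 / 330.9091 = -0.151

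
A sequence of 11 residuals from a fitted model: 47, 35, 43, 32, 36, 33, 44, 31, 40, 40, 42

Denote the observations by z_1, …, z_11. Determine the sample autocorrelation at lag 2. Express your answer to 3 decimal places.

Mean z̄ = (47 + 35 + 43 + 32 + 36 + 33 + 44 + 31 + 40 + 40 + 42)/11 = 38.4545
Numerator Σ_{t=1}^{9}(z_t−z̄)(z_{t+2}−z̄) = 114.7686
Denominator Σ(z_t−z̄)² = 286.7273
r_2 = 114.7686 / 286.7273 = 0.400

0.400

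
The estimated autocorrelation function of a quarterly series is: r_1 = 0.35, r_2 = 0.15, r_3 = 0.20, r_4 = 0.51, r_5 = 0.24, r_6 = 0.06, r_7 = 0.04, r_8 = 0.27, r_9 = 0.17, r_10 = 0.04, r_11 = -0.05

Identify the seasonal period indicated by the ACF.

The largest autocorrelation is r_4 = 0.51; the remaining lags stay at or below 0.35. The elevated value at lag 1 (0.35), dropping to 0.15 at lag 2, reflects decaying short-term dependence rather than seasonality.
The dominant spike at lag 4 indicates a seasonal period of 4.

4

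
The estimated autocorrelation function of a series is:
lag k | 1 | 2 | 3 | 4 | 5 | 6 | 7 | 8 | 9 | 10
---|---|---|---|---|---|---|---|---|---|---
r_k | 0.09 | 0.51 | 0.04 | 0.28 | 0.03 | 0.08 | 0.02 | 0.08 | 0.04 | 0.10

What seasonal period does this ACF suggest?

2

The largest autocorrelation is r_2 = 0.51, with a weaker echo at lag 4 (0.28); the remaining lags stay at or below 0.10.
The dominant spike at lag 2 indicates a seasonal period of 2.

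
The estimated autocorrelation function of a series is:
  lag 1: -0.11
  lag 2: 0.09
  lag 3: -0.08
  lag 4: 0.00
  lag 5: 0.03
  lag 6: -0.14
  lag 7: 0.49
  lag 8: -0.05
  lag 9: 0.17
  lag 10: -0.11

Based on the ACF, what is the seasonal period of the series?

7

The largest autocorrelation is r_7 = 0.49; the remaining lags stay at or below 0.17.
The dominant spike at lag 7 indicates a seasonal period of 7.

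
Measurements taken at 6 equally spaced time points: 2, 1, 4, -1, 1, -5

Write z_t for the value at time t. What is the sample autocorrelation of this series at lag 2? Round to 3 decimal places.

0.312

Mean z̄ = (2 + 1 + 4 − 1 + 1 − 5)/6 = 0.3333
Numerator Σ_{t=1}^{4}(z_t−z̄)(z_{t+2}−z̄) = 14.7778
Denominator Σ(z_t−z̄)² = 47.3333
r_2 = 14.7778 / 47.3333 = 0.312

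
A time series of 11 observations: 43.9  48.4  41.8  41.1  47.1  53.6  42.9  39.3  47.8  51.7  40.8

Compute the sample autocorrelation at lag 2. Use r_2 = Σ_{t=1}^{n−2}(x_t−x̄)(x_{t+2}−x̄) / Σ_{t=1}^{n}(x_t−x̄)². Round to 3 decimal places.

Mean x̄ = (43.9 + 48.4 + 41.8 + 41.1 + 47.1 + 53.6 + 42.9 + 39.3 + 47.8 + 51.7 + 40.8)/11 = 45.3091
Numerator Σ_{t=1}^{9}(x_t−x̄)(x_{t+2}−x̄) = -159.0183
Denominator Σ(x_t−x̄)² = 222.8091
r_2 = -159.0183 / 222.8091 = -0.714

-0.714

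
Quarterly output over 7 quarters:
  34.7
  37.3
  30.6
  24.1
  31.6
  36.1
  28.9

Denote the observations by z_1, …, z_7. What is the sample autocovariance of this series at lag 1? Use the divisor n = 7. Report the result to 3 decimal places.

0.960

Mean z̄ = (34.7 + 37.3 + 30.6 + 24.1 + 31.6 + 36.1 + 28.9)/7 = 31.9000
Deviations: 2.8000, 5.4000, -1.3000, -7.8000, -0.3000, 4.2000, -3.0000
Σ_{t=1}^{6}(z_t−z̄)(z_{t+1}−z̄) = 6.7200
γ_1 = 6.7200 / 7 = 0.960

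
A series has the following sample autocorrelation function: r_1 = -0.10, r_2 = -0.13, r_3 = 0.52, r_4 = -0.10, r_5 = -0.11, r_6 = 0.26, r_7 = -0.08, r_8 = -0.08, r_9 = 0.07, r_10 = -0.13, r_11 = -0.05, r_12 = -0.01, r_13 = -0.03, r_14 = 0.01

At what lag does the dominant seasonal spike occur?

The largest autocorrelation is r_3 = 0.52, with a weaker echo at lag 6 (0.26); the remaining lags stay at or below 0.07.
The dominant spike at lag 3 indicates a seasonal period of 3.

3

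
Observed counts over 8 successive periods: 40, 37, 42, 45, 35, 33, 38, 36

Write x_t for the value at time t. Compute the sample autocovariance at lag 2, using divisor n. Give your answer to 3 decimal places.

-4.609

Mean x̄ = (40 + 37 + 42 + 45 + 35 + 33 + 38 + 36)/8 = 38.2500
Deviations: 1.7500, -1.2500, 3.7500, 6.7500, -3.2500, -5.2500, -0.2500, -2.2500
Σ_{t=1}^{6}(x_t−x̄)(x_{t+2}−x̄) = -36.8750
γ_2 = -36.8750 / 8 = -4.609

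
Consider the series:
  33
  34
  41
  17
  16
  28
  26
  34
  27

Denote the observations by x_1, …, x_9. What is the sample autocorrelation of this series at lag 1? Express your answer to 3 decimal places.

Mean x̄ = (33 + 34 + 41 + 17 + 16 + 28 + 26 + 34 + 27)/9 = 28.4444
Numerator Σ_{t=1}^{8}(x_t−x̄)(x_{t+1}−x̄) = 78.8025
Denominator Σ(x_t−x̄)² = 534.2222
r_1 = 78.8025 / 534.2222 = 0.148

0.148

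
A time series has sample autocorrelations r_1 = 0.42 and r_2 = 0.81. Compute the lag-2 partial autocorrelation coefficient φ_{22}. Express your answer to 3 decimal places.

φ_{22} = (r_2 − r_1²) / (1 − r_1²)
r_1² = (0.42)² = 0.1764
Numerator = 0.81 − 0.1764 = 0.6336; denominator = 1 − 0.1764 = 0.8236
φ_{22} = 0.6336 / 0.8236 = 0.769

0.769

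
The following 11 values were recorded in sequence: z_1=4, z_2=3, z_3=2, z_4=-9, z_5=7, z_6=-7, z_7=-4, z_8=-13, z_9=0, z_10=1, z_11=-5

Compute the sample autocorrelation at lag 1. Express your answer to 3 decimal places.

-0.208

Mean z̄ = (4 + 3 + 2 − 9 + 7 − 7 − 4 − 13 + 0 + 1 − 5)/11 = -1.9091
Numerator Σ_{t=1}^{10}(z_t−z̄)(z_{t+1}−z̄) = -78.8264
Denominator Σ(z_t−z̄)² = 378.9091
r_1 = -78.8264 / 378.9091 = -0.208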